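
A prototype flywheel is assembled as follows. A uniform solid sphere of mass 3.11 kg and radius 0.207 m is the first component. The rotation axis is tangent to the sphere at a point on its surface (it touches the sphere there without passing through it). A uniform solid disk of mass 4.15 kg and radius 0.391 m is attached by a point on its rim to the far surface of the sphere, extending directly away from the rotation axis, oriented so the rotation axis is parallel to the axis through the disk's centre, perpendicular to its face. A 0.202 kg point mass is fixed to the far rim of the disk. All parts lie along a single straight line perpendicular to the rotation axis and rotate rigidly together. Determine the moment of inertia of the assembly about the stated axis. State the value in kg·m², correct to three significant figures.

3.48

Solid sphere: I_cm = (2/5)MR² = (2/5)(3.11)(0.207)² = 0.053304 kg·m²; centre at d = 0.207 m, so the parallel axis theorem gives I = 0.053304 + (3.11)(0.207)² = 0.18656 kg·m².
Solid disk: I_cm = (1/2)MR² = (1/2)(4.15)(0.391)² = 0.31723 kg·m²; centre at d = 0.207 + 0.207 + 0.391 = 0.805 m, so the parallel axis theorem gives I = 0.31723 + (4.15)(0.805)² = 3.0065 kg·m².
Point mass: I_cm = 0; centre at d = 0.207 + 0.207 + 0.391 + 0.391 = 1.196 m, so the parallel axis theorem gives I = 0 + (0.202)(1.196)² = 0.28894 kg·m².
Total I = 0.18656 + 3.0065 + 0.28894 = 3.482 kg·m².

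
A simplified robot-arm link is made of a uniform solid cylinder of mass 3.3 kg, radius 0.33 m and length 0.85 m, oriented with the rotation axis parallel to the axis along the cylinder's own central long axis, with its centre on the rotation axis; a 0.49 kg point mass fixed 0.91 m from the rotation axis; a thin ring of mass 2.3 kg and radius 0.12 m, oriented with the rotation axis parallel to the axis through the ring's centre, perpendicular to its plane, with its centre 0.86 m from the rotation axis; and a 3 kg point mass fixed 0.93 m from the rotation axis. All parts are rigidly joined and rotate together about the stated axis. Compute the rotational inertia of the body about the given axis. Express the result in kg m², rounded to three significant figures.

4.91

Solid cylinder: I_cm = (1/2)MR² = (1/2)(3.3)(0.33)² = 0.17969 kg m²; axis through the centre, so I = 0.17969 kg m².
Point mass: I_cm = 0; centre at d = 0.91 m, so I = I_cm + Md² gives I = 0 + (0.49)(0.91)² = 0.40577 kg m².
Thin ring: I_cm = MR² = (2.3)(0.12)² = 0.03312 kg m²; centre at d = 0.86 m, so I = I_cm + Md² gives I = 0.03312 + (2.3)(0.86)² = 1.7342 kg m².
Point mass: I_cm = 0; centre at d = 0.93 m, so I = I_cm + Md² gives I = 0 + (3)(0.93)² = 2.5947 kg m².
Total I = 0.17969 + 0.40577 + 1.7342 + 2.5947 = 4.9144 kg m².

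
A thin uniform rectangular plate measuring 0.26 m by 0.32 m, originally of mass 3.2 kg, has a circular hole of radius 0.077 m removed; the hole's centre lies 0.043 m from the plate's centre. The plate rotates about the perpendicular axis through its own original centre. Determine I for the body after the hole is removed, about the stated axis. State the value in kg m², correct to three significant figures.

0.0419

Unpierced body about its centre: I₀ = (1/12)M(a²+b²) = (1/12)(3.2)[(0.26)² + (0.32)²] = 0.045333 kg m².
The removed disk has mass m = M·πr²/(ab) = (3.2)·π(0.077)²/(0.26·0.32) = 0.7164 kg (same uniform areal density).
Its moment of inertia about the rotation axis (parallel-axis theorem): I_hole = (1/2)mr² + md² = (1/2)(0.7164)(0.077)² + (0.7164)(0.043)² = 0.0034484 kg m².
Treating the hole as negative mass, I = I₀ − I_hole = 0.045333 − 0.0034484 = 0.041885 kg m².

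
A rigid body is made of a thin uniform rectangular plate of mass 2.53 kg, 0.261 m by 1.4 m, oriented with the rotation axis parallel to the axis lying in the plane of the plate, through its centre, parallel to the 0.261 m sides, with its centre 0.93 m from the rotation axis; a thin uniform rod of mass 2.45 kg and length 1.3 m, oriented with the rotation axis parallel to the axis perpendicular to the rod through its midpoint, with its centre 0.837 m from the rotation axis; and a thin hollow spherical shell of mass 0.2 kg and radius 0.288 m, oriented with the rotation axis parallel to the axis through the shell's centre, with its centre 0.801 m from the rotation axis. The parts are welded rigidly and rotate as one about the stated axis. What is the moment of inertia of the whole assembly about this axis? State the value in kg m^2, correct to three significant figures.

4.80

Rectangular plate: I_cm = (1/12)Mb² = (1/12)(2.53)(1.4)² = 0.41323 kg m^2; centre at d = 0.93 m, so the parallel axis theorem gives I = 0.41323 + (2.53)(0.93)² = 2.6014 kg m^2.
Thin rod: I_cm = (1/12)ML² = (1/12)(2.45)(1.3)² = 0.34504 kg m^2; centre at d = 0.837 m, so the parallel axis theorem gives I = 0.34504 + (2.45)(0.837)² = 2.0614 kg m^2.
Spherical shell: I_cm = (2/3)MR² = (2/3)(0.2)(0.288)² = 0.011059 kg m^2; centre at d = 0.801 m, so the parallel axis theorem gives I = 0.011059 + (0.2)(0.801)² = 0.13938 kg m^2.
Total I = 2.6014 + 2.0614 + 0.13938 = 4.8022 kg m^2.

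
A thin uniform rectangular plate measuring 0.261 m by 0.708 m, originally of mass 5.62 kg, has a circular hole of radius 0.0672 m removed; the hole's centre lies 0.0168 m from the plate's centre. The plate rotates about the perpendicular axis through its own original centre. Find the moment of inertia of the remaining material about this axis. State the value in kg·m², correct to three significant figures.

Unpierced body about its centre: I₀ = (1/12)M(a²+b²) = (1/12)(5.62)[(0.261)² + (0.708)²] = 0.26666 kg·m².
The removed disk has mass m = M·πr²/(ab) = (5.62)·π(0.0672)²/(0.261·0.708) = 0.43147 kg (same uniform areal density).
Its moment of inertia about the rotation axis (parallel-axis theorem): I_hole = (1/2)mr² + md² = (1/2)(0.43147)(0.0672)² + (0.43147)(0.0168)² = 0.001096 kg·m².
Treating the hole as negative mass, I = I₀ − I_hole = 0.26666 − 0.001096 = 0.26557 kg·m².

0.266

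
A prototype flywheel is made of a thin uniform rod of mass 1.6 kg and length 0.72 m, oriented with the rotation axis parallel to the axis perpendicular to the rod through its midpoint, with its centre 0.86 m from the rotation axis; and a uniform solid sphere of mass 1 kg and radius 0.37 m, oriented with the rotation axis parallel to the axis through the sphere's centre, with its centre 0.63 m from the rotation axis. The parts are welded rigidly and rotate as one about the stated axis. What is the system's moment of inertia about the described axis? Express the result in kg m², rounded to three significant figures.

1.70

Thin rod: I_cm = (1/12)ML² = (1/12)(1.6)(0.72)² = 0.06912 kg m²; centre at d = 0.86 m, so the parallel axis theorem gives I = 0.06912 + (1.6)(0.86)² = 1.2525 kg m².
Solid sphere: I_cm = (2/5)MR² = (2/5)(1)(0.37)² = 0.05476 kg m²; centre at d = 0.63 m, so the parallel axis theorem gives I = 0.05476 + (1)(0.63)² = 0.45166 kg m².
Total I = 1.2525 + 0.45166 = 1.7041 kg m².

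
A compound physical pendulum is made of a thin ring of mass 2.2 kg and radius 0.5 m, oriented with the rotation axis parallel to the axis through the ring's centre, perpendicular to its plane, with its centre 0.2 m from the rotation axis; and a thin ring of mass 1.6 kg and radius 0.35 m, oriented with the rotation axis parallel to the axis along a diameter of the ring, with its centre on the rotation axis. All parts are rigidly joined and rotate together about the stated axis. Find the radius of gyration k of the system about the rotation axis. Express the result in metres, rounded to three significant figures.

Thin ring: I_cm = MR² = (2.2)(0.5)² = 0.55 kg m²; centre at d = 0.2 m, so I = I_cm + Md² gives I = 0.55 + (2.2)(0.2)² = 0.638 kg m².
Thin ring: I_cm = (1/2)MR² = (1/2)(1.6)(0.35)² = 0.098 kg m²; axis through the centre, so I = 0.098 kg m².
Total I = 0.736 kg m²; total mass M = 3.8 kg.
k = √(I/M) = √(0.736/3.8) = 0.4401 m.

0.440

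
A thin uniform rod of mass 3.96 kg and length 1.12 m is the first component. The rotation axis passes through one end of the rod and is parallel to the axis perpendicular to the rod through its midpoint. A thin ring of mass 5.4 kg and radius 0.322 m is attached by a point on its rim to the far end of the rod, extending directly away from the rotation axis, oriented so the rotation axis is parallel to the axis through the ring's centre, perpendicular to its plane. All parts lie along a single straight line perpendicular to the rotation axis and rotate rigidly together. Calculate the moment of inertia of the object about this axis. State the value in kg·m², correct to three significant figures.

13.4

Thin rod: I_cm = (1/12)ML² = (1/12)(3.96)(1.12)² = 0.41395 kg·m²; centre at d = 0.56 m, so the parallel axis theorem gives I = 0.41395 + (3.96)(0.56)² = 1.6558 kg·m².
Thin ring: I_cm = MR² = (5.4)(0.322)² = 0.55989 kg·m²; centre at d = 0.56 + 0.56 + 0.322 = 1.442 m, so the parallel axis theorem gives I = 0.55989 + (5.4)(1.442)² = 11.788 kg·m².
Total I = 1.6558 + 11.788 = 13.444 kg·m².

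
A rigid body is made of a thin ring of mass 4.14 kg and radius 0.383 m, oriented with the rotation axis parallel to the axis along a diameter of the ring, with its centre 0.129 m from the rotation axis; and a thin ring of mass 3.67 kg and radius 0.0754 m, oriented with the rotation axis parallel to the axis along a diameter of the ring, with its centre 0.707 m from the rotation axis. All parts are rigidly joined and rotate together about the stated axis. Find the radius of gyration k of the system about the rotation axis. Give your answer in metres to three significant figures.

0.533

Thin ring: I_cm = (1/2)MR² = (1/2)(4.14)(0.383)² = 0.30365 kg m^2; centre at d = 0.129 m, so I = I_cm + Md² gives I = 0.30365 + (4.14)(0.129)² = 0.37254 kg m^2.
Thin ring: I_cm = (1/2)MR² = (1/2)(3.67)(0.0754)² = 0.010432 kg m^2; centre at d = 0.707 m, so I = I_cm + Md² gives I = 0.010432 + (3.67)(0.707)² = 1.8449 kg m^2.
Total I = 2.2174 kg m^2; total mass M = 7.81 kg.
k = √(I/M) = √(2.2174/7.81) = 0.53284 m.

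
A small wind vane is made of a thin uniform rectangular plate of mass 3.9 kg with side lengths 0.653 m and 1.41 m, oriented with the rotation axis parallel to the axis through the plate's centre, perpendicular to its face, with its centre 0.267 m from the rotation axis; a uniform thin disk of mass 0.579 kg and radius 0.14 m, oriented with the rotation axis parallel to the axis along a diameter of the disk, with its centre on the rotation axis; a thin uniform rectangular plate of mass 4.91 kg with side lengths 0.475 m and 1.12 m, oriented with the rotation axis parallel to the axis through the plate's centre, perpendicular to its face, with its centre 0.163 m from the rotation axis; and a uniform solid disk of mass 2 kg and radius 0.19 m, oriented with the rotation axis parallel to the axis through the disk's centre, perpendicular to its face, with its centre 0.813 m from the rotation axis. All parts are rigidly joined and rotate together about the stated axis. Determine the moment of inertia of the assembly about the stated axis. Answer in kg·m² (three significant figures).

Rectangular plate: I_cm = (1/12)M(a²+b²) = (1/12)(3.9)[(0.653)² + (1.41)²] = 0.78472 kg·m²; centre at d = 0.267 m, so the parallel axis theorem gives I = 0.78472 + (3.9)(0.267)² = 1.0627 kg·m².
Thin disk: I_cm = (1/4)MR² = (1/4)(0.579)(0.14)² = 0.0028371 kg·m²; axis through the centre, so I = 0.0028371 kg·m².
Rectangular plate: I_cm = (1/12)M(a²+b²) = (1/12)(4.91)[(0.475)² + (1.12)²] = 0.60558 kg·m²; centre at d = 0.163 m, so the parallel axis theorem gives I = 0.60558 + (4.91)(0.163)² = 0.73603 kg·m².
Solid disk: I_cm = (1/2)MR² = (1/2)(2)(0.19)² = 0.0361 kg·m²; centre at d = 0.813 m, so the parallel axis theorem gives I = 0.0361 + (2)(0.813)² = 1.358 kg·m².
Total I = 1.0627 + 0.0028371 + 0.73603 + 1.358 = 3.1596 kg·m².

3.16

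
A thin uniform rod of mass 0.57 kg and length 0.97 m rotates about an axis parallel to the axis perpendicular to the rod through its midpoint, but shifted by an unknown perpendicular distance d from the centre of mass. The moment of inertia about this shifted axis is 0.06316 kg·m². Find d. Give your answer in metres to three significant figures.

0.180

About the centre-of-mass axis, I_cm = (1/12)ML² = (1/12)(0.57)(0.97)² = 0.044693 kg·m².
Parallel axis theorem: I = I_cm + Md², so Md² = 0.06316 − 0.044693 = 0.018467 kg·m².
d = √(0.018467 / 0.57) = 0.18 m.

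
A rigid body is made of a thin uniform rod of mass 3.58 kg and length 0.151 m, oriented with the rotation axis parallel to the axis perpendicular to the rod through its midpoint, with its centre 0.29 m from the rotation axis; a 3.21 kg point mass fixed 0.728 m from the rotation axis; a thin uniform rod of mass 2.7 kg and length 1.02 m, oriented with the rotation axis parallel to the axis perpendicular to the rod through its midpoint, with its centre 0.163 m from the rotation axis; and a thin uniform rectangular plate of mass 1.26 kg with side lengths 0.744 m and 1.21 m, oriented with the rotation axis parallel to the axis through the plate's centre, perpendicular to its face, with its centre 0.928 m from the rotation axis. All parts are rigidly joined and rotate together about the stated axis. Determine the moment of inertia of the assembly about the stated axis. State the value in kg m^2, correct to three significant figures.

Thin rod: I_cm = (1/12)ML² = (1/12)(3.58)(0.151)² = 0.0068023 kg m^2; centre at d = 0.29 m, so I = I_cm + Md² gives I = 0.0068023 + (3.58)(0.29)² = 0.30788 kg m^2.
Point mass: I_cm = 0; centre at d = 0.728 m, so I = I_cm + Md² gives I = 0 + (3.21)(0.728)² = 1.7012 kg m^2.
Thin rod: I_cm = (1/12)ML² = (1/12)(2.7)(1.02)² = 0.23409 kg m^2; centre at d = 0.163 m, so I = I_cm + Md² gives I = 0.23409 + (2.7)(0.163)² = 0.30583 kg m^2.
Rectangular plate: I_cm = (1/12)M(a²+b²) = (1/12)(1.26)[(0.744)² + (1.21)²] = 0.21185 kg m^2; centre at d = 0.928 m, so I = I_cm + Md² gives I = 0.21185 + (1.26)(0.928)² = 1.2969 kg m^2.
Total I = 0.30788 + 1.7012 + 0.30583 + 1.2969 = 3.6119 kg m^2.

3.61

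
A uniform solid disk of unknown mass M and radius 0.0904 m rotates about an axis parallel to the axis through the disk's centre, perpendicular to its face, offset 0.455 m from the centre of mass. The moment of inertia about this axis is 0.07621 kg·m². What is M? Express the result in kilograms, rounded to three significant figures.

0.361

I = I_cm + Md² = (1/2)MR² + Md² = M·[0.5·(0.0904)² + (0.455)²] = M·0.21111.
So M = 0.07621 / 0.21111 = 0.36099 kg.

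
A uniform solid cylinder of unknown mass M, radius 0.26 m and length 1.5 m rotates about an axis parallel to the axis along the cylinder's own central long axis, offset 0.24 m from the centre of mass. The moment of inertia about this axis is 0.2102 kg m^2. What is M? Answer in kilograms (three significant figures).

2.30

I = I_cm + Md² = (1/2)MR² + Md² = M·[0.5·(0.26)² + (0.24)²] = M·0.0914.
So M = 0.2102 / 0.0914 = 2.2998 kg.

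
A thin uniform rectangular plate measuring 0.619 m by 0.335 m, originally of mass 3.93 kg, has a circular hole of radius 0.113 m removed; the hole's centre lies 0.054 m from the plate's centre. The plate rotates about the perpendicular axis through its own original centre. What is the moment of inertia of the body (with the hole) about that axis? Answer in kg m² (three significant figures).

Unpierced body about its centre: I₀ = (1/12)M(a²+b²) = (1/12)(3.93)[(0.619)² + (0.335)²] = 0.16224 kg m².
The removed disk has mass m = M·πr²/(ab) = (3.93)·π(0.113)²/(0.619·0.335) = 0.76026 kg (same uniform areal density).
Its moment of inertia about the rotation axis (parallel-axis theorem): I_hole = (1/2)mr² + md² = (1/2)(0.76026)(0.113)² + (0.76026)(0.054)² = 0.0070708 kg m².
Treating the hole as negative mass, I = I₀ − I_hole = 0.16224 − 0.0070708 = 0.15517 kg m².

0.155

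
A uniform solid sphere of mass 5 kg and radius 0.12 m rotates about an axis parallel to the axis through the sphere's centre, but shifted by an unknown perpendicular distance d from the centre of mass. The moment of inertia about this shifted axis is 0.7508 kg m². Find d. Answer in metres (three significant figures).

About the centre-of-mass axis, I_cm = (2/5)MR² = (2/5)(5)(0.12)² = 0.0288 kg m².
Parallel axis theorem: I = I_cm + Md², so Md² = 0.7508 − 0.0288 = 0.722 kg m².
d = √(0.722 / 5) = 0.38 m.

0.380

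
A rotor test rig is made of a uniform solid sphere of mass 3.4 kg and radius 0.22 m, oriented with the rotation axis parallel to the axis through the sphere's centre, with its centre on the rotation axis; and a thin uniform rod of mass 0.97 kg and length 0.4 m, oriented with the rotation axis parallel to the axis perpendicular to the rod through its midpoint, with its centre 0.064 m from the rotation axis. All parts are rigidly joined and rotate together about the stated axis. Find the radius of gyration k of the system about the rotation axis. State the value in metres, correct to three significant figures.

Solid sphere: I_cm = (2/5)MR² = (2/5)(3.4)(0.22)² = 0.065824 kg m^2; axis through the centre, so I = 0.065824 kg m^2.
Thin rod: I_cm = (1/12)ML² = (1/12)(0.97)(0.4)² = 0.012933 kg m^2; centre at d = 0.064 m, so the parallel axis theorem gives I = 0.012933 + (0.97)(0.064)² = 0.016906 kg m^2.
Total I = 0.08273 kg m^2; total mass M = 4.37 kg.
k = √(I/M) = √(0.08273/4.37) = 0.13759 m.

0.138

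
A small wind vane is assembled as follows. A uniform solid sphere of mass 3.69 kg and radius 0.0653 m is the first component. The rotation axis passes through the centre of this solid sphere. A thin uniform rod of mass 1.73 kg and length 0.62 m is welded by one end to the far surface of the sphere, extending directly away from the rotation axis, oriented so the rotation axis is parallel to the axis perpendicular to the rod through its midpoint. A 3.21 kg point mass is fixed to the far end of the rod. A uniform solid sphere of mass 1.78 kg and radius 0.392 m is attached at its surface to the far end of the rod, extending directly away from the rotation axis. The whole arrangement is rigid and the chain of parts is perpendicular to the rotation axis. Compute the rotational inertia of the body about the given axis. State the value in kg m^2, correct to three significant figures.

Solid sphere: I_cm = (2/5)MR² = (2/5)(3.69)(0.0653)² = 0.0062938 kg m^2; axis through the centre, so I = 0.0062938 kg m^2.
Thin rod: I_cm = (1/12)ML² = (1/12)(1.73)(0.62)² = 0.055418 kg m^2; centre at d = 0.0653 + 0.31 = 0.3753 m, so the parallel axis theorem gives I = 0.055418 + (1.73)(0.3753)² = 0.29909 kg m^2.
Point mass: I_cm = 0; centre at d = 0.0653 + 0.31 + 0.31 = 0.6853 m, so the parallel axis theorem gives I = 0 + (3.21)(0.6853)² = 1.5075 kg m^2.
Solid sphere: I_cm = (2/5)MR² = (2/5)(1.78)(0.392)² = 0.10941 kg m^2; centre at d = 0.0653 + 0.31 + 0.31 + 0.392 = 1.0773 m, so the parallel axis theorem gives I = 0.10941 + (1.78)(1.0773)² = 2.1752 kg m^2.
Total I = 0.0062938 + 0.29909 + 1.5075 + 2.1752 = 3.9881 kg m^2.

3.99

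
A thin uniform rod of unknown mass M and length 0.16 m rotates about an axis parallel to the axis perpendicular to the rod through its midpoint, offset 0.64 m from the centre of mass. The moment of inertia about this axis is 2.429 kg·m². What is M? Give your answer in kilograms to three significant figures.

I = I_cm + Md² = (1/12)ML² + Md² = M·[0.0833333·(0.16)² + (0.64)²] = M·0.41173.
So M = 2.429 / 0.41173 = 5.8994 kg.

5.90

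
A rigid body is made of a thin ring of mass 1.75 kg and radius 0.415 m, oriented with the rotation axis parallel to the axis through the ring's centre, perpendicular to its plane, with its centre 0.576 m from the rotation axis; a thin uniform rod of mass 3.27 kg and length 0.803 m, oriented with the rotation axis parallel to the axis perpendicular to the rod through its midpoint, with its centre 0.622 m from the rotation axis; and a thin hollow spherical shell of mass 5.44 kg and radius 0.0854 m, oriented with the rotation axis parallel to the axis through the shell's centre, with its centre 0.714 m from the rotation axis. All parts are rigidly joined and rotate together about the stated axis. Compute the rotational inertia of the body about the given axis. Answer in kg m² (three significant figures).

Thin ring: I_cm = MR² = (1.75)(0.415)² = 0.30139 kg m²; centre at d = 0.576 m, so I = I_cm + Md² gives I = 0.30139 + (1.75)(0.576)² = 0.882 kg m².
Thin rod: I_cm = (1/12)ML² = (1/12)(3.27)(0.803)² = 0.17571 kg m²; centre at d = 0.622 m, so I = I_cm + Md² gives I = 0.17571 + (3.27)(0.622)² = 1.4408 kg m².
Spherical shell: I_cm = (2/3)MR² = (2/3)(5.44)(0.0854)² = 0.02645 kg m²; centre at d = 0.714 m, so I = I_cm + Md² gives I = 0.02645 + (5.44)(0.714)² = 2.7997 kg m².
Total I = 0.882 + 1.4408 + 2.7997 = 5.1226 kg m².

5.12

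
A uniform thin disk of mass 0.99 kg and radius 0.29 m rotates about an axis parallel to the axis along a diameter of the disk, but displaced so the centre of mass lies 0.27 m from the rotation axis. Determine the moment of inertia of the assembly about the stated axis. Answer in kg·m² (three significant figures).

I_cm = (1/4)MR² = (1/4)(0.99)(0.29)² = 0.020815 kg·m²; centre at d = 0.27 m, so I = I_cm + Md² gives I = 0.020815 + (0.99)(0.27)² = 0.092986 kg·m².

0.0930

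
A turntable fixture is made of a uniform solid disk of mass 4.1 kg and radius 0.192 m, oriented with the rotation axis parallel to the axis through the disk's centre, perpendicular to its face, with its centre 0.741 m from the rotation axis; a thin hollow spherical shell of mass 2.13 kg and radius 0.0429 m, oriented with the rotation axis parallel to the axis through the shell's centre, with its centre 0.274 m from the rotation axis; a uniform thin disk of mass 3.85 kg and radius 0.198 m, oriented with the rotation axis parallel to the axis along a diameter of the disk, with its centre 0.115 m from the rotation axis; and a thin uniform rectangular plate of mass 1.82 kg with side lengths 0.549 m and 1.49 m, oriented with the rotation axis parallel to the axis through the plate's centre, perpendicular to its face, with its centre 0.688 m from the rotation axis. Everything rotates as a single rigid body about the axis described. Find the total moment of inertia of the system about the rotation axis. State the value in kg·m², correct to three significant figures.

3.82

Solid disk: I_cm = (1/2)MR² = (1/2)(4.1)(0.192)² = 0.075571 kg·m²; centre at d = 0.741 m, so I = I_cm + Md² gives I = 0.075571 + (4.1)(0.741)² = 2.3268 kg·m².
Spherical shell: I_cm = (2/3)MR² = (2/3)(2.13)(0.0429)² = 0.0026134 kg·m²; centre at d = 0.274 m, so I = I_cm + Md² gives I = 0.0026134 + (2.13)(0.274)² = 0.16253 kg·m².
Thin disk: I_cm = (1/4)MR² = (1/4)(3.85)(0.198)² = 0.037734 kg·m²; centre at d = 0.115 m, so I = I_cm + Md² gives I = 0.037734 + (3.85)(0.115)² = 0.08865 kg·m².
Rectangular plate: I_cm = (1/12)M(a²+b²) = (1/12)(1.82)[(0.549)² + (1.49)²] = 0.38243 kg·m²; centre at d = 0.688 m, so I = I_cm + Md² gives I = 0.38243 + (1.82)(0.688)² = 1.2439 kg·m².
Total I = 2.3268 + 0.16253 + 0.08865 + 1.2439 = 3.8219 kg·m².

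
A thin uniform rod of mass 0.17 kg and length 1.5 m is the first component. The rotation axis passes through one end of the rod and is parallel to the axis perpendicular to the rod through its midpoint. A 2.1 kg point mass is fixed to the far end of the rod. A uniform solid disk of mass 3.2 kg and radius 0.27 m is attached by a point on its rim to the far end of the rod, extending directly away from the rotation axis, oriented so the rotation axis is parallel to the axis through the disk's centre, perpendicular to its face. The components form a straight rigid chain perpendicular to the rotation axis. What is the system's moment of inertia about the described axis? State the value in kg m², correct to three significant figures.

Thin rod: I_cm = (1/12)ML² = (1/12)(0.17)(1.5)² = 0.031875 kg m²; centre at d = 0.75 m, so I = I_cm + Md² gives I = 0.031875 + (0.17)(0.75)² = 0.1275 kg m².
Point mass: I_cm = 0; centre at d = 0.75 + 0.75 = 1.5 m, so I = I_cm + Md² gives I = 0 + (2.1)(1.5)² = 4.725 kg m².
Solid disk: I_cm = (1/2)MR² = (1/2)(3.2)(0.27)² = 0.11664 kg m²; centre at d = 0.75 + 0.75 + 0.27 = 1.77 m, so I = I_cm + Md² gives I = 0.11664 + (3.2)(1.77)² = 10.142 kg m².
Total I = 0.1275 + 4.725 + 10.142 = 14.994 kg m².

15.0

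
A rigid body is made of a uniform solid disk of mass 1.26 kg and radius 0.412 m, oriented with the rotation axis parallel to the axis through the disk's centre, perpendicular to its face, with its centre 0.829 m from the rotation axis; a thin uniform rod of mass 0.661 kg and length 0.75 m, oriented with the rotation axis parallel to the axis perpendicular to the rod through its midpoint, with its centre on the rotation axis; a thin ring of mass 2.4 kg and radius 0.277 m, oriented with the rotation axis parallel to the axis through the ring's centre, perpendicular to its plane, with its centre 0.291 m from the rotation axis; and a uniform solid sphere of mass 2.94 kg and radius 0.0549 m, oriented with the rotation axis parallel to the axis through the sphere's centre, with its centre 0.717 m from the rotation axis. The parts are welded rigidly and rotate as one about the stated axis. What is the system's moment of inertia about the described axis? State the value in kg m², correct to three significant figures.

Solid disk: I_cm = (1/2)MR² = (1/2)(1.26)(0.412)² = 0.10694 kg m²; centre at d = 0.829 m, so the parallel axis theorem gives I = 0.10694 + (1.26)(0.829)² = 0.97286 kg m².
Thin rod: I_cm = (1/12)ML² = (1/12)(0.661)(0.75)² = 0.030984 kg m²; axis through the centre, so I = 0.030984 kg m².
Thin ring: I_cm = MR² = (2.4)(0.277)² = 0.18415 kg m²; centre at d = 0.291 m, so the parallel axis theorem gives I = 0.18415 + (2.4)(0.291)² = 0.38738 kg m².
Solid sphere: I_cm = (2/5)MR² = (2/5)(2.94)(0.0549)² = 0.0035445 kg m²; centre at d = 0.717 m, so the parallel axis theorem gives I = 0.0035445 + (2.94)(0.717)² = 1.515 kg m².
Total I = 0.97286 + 0.030984 + 0.38738 + 1.515 = 2.9062 kg m².

2.91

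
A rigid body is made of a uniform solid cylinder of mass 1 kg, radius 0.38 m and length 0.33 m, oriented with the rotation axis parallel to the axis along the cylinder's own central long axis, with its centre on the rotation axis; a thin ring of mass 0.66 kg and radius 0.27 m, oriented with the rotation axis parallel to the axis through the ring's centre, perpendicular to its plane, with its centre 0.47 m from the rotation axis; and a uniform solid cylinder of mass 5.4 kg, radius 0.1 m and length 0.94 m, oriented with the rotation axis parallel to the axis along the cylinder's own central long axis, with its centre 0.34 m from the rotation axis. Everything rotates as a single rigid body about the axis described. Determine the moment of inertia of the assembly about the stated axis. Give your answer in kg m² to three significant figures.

0.917

Solid cylinder: I_cm = (1/2)MR² = (1/2)(1)(0.38)² = 0.0722 kg m²; axis through the centre, so I = 0.0722 kg m².
Thin ring: I_cm = MR² = (0.66)(0.27)² = 0.048114 kg m²; centre at d = 0.47 m, so the parallel axis theorem gives I = 0.048114 + (0.66)(0.47)² = 0.19391 kg m².
Solid cylinder: I_cm = (1/2)MR² = (1/2)(5.4)(0.1)² = 0.027 kg m²; centre at d = 0.34 m, so the parallel axis theorem gives I = 0.027 + (5.4)(0.34)² = 0.65124 kg m².
Total I = 0.0722 + 0.19391 + 0.65124 = 0.91735 kg m².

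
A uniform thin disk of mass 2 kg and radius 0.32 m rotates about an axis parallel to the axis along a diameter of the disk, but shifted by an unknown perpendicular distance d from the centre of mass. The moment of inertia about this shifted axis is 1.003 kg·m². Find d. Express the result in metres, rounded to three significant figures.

0.690

About the centre-of-mass axis, I_cm = (1/4)MR² = (1/4)(2)(0.32)² = 0.0512 kg·m².
Parallel axis theorem: I = I_cm + Md², so Md² = 1.003 − 0.0512 = 0.9518 kg·m².
d = √(0.9518 / 2) = 0.68986 m.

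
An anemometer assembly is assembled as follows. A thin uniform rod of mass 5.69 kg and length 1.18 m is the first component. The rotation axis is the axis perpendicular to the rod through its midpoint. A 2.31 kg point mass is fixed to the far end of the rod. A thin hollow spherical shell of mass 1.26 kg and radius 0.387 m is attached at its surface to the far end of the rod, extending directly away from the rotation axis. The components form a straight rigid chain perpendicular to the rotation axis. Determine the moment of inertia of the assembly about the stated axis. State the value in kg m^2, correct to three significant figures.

Thin rod: I_cm = (1/12)ML² = (1/12)(5.69)(1.18)² = 0.66023 kg m^2; axis through the centre, so I = 0.66023 kg m^2.
Point mass: I_cm = 0; centre at d = 0.59 m, so I = I_cm + Md² gives I = 0 + (2.31)(0.59)² = 0.80411 kg m^2.
Spherical shell: I_cm = (2/3)MR² = (2/3)(1.26)(0.387)² = 0.12581 kg m^2; centre at d = 0.59 + 0.387 = 0.977 m, so I = I_cm + Md² gives I = 0.12581 + (1.26)(0.977)² = 1.3285 kg m^2.
Total I = 0.66023 + 0.80411 + 1.3285 = 2.7929 kg m^2.

2.79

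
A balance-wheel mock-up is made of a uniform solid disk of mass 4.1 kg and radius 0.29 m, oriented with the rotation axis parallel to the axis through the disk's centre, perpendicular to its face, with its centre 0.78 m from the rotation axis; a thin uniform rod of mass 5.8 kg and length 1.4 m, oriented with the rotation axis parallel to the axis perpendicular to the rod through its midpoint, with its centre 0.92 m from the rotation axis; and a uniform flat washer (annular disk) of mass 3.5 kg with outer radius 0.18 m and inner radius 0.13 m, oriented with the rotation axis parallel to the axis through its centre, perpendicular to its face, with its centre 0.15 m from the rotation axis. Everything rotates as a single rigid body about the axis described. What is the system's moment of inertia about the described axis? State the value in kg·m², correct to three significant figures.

8.69

Solid disk: I_cm = (1/2)MR² = (1/2)(4.1)(0.29)² = 0.1724 kg·m²; centre at d = 0.78 m, so the parallel axis theorem gives I = 0.1724 + (4.1)(0.78)² = 2.6668 kg·m².
Thin rod: I_cm = (1/12)ML² = (1/12)(5.8)(1.4)² = 0.94733 kg·m²; centre at d = 0.92 m, so the parallel axis theorem gives I = 0.94733 + (5.8)(0.92)² = 5.8565 kg·m².
Annular disk: I_cm = (1/2)M(R²+r²) = (1/2)(3.5)[(0.18)² + (0.13)²] = 0.086275 kg·m²; centre at d = 0.15 m, so the parallel axis theorem gives I = 0.086275 + (3.5)(0.15)² = 0.16502 kg·m².
Total I = 2.6668 + 5.8565 + 0.16502 = 8.6883 kg·m².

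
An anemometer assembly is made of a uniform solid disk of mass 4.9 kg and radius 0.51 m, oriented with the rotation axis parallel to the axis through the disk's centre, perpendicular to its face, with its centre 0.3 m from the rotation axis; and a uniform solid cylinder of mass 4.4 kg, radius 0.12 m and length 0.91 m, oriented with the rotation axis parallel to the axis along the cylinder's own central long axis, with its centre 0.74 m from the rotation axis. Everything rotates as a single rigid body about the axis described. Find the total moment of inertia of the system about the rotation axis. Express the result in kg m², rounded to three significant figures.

Solid disk: I_cm = (1/2)MR² = (1/2)(4.9)(0.51)² = 0.63725 kg m²; centre at d = 0.3 m, so I = I_cm + Md² gives I = 0.63725 + (4.9)(0.3)² = 1.0782 kg m².
Solid cylinder: I_cm = (1/2)MR² = (1/2)(4.4)(0.12)² = 0.03168 kg m²; centre at d = 0.74 m, so I = I_cm + Md² gives I = 0.03168 + (4.4)(0.74)² = 2.4411 kg m².
Total I = 1.0782 + 2.4411 = 3.5194 kg m².

3.52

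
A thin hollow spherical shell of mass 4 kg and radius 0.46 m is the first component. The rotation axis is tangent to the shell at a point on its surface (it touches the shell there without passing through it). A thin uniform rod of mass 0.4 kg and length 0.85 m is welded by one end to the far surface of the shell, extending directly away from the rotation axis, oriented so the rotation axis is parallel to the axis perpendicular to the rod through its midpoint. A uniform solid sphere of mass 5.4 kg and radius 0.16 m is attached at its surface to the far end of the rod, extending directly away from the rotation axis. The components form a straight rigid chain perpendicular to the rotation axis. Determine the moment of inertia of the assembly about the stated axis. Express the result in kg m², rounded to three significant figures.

Spherical shell: I_cm = (2/3)MR² = (2/3)(4)(0.46)² = 0.56427 kg m²; centre at d = 0.46 m, so I = I_cm + Md² gives I = 0.56427 + (4)(0.46)² = 1.4107 kg m².
Thin rod: I_cm = (1/12)ML² = (1/12)(0.4)(0.85)² = 0.024083 kg m²; centre at d = 0.46 + 0.46 + 0.425 = 1.345 m, so I = I_cm + Md² gives I = 0.024083 + (0.4)(1.345)² = 0.74769 kg m².
Solid sphere: I_cm = (2/5)MR² = (2/5)(5.4)(0.16)² = 0.055296 kg m²; centre at d = 0.46 + 0.46 + 0.425 + 0.425 + 0.16 = 1.93 m, so I = I_cm + Md² gives I = 0.055296 + (5.4)(1.93)² = 20.17 kg m².
Total I = 1.4107 + 0.74769 + 20.17 = 22.328 kg m².

22.3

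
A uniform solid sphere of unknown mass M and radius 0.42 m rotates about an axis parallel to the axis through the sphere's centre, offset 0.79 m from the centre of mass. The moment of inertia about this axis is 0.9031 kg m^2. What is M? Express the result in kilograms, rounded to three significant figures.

1.30

I = I_cm + Md² = (2/5)MR² + Md² = M·[0.4·(0.42)² + (0.79)²] = M·0.69466.
So M = 0.9031 / 0.69466 = 1.3001 kg.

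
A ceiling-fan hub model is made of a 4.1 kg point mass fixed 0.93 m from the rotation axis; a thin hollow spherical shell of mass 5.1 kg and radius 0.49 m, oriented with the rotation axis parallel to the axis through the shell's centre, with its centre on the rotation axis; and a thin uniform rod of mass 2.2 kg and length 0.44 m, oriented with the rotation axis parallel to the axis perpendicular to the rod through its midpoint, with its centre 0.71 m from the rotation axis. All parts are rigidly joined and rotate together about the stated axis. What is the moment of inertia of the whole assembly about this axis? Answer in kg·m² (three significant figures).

5.51

Point mass: I_cm = 0; centre at d = 0.93 m, so the parallel axis theorem gives I = 0 + (4.1)(0.93)² = 3.5461 kg·m².
Spherical shell: I_cm = (2/3)MR² = (2/3)(5.1)(0.49)² = 0.81634 kg·m²; axis through the centre, so I = 0.81634 kg·m².
Thin rod: I_cm = (1/12)ML² = (1/12)(2.2)(0.44)² = 0.035493 kg·m²; centre at d = 0.71 m, so the parallel axis theorem gives I = 0.035493 + (2.2)(0.71)² = 1.1445 kg·m².
Total I = 3.5461 + 0.81634 + 1.1445 = 5.5069 kg·m².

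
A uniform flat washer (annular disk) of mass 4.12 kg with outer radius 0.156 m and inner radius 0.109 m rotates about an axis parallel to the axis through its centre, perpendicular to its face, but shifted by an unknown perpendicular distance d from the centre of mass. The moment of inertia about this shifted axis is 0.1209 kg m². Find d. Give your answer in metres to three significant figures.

About the centre-of-mass axis, I_cm = (1/2)M(R²+r²) = (1/2)(4.12)[(0.156)² + (0.109)²] = 0.074607 kg m².
Parallel axis theorem: I = I_cm + Md², so Md² = 0.1209 − 0.074607 = 0.046293 kg m².
d = √(0.046293 / 4.12) = 0.106 m.

0.106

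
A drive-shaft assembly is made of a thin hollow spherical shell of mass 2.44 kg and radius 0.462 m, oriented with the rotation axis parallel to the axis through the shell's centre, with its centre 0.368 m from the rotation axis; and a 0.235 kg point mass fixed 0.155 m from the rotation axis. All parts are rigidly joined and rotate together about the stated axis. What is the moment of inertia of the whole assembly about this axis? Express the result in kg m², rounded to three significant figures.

Spherical shell: I_cm = (2/3)MR² = (2/3)(2.44)(0.462)² = 0.3472 kg m²; centre at d = 0.368 m, so I = I_cm + Md² gives I = 0.3472 + (2.44)(0.368)² = 0.67764 kg m².
Point mass: I_cm = 0; centre at d = 0.155 m, so I = I_cm + Md² gives I = 0 + (0.235)(0.155)² = 0.0056459 kg m².
Total I = 0.67764 + 0.0056459 = 0.68328 kg m².

0.683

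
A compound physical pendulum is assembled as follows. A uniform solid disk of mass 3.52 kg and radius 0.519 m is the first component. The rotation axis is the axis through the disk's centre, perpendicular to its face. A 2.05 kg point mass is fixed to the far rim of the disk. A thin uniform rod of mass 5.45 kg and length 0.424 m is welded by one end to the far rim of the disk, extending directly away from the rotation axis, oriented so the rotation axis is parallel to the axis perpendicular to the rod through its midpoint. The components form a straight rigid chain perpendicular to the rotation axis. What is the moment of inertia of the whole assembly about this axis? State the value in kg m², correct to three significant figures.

4.02

Solid disk: I_cm = (1/2)MR² = (1/2)(3.52)(0.519)² = 0.47408 kg m²; axis through the centre, so I = 0.47408 kg m².
Point mass: I_cm = 0; centre at d = 0.519 m, so I = I_cm + Md² gives I = 0 + (2.05)(0.519)² = 0.55219 kg m².
Thin rod: I_cm = (1/12)ML² = (1/12)(5.45)(0.424)² = 0.081648 kg m²; centre at d = 0.519 + 0.212 = 0.731 m, so I = I_cm + Md² gives I = 0.081648 + (5.45)(0.731)² = 2.9939 kg m².
Total I = 0.47408 + 0.55219 + 2.9939 = 4.0202 kg m².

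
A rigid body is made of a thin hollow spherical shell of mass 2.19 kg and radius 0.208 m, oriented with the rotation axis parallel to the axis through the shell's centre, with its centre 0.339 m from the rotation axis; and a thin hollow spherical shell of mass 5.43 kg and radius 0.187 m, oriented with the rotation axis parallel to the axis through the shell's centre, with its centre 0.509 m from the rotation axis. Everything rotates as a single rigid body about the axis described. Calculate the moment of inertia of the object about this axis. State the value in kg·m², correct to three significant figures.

Spherical shell: I_cm = (2/3)MR² = (2/3)(2.19)(0.208)² = 0.063165 kg·m²; centre at d = 0.339 m, so the parallel axis theorem gives I = 0.063165 + (2.19)(0.339)² = 0.31484 kg·m².
Spherical shell: I_cm = (2/3)MR² = (2/3)(5.43)(0.187)² = 0.12659 kg·m²; centre at d = 0.509 m, so the parallel axis theorem gives I = 0.12659 + (5.43)(0.509)² = 1.5334 kg·m².
Total I = 0.31484 + 1.5334 = 1.8482 kg·m².

1.85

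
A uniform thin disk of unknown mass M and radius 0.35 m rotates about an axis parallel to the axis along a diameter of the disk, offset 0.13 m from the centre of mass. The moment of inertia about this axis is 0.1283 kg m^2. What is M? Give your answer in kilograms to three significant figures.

2.70

I = I_cm + Md² = (1/4)MR² + Md² = M·[0.25·(0.35)² + (0.13)²] = M·0.047525.
So M = 0.1283 / 0.047525 = 2.6996 kg.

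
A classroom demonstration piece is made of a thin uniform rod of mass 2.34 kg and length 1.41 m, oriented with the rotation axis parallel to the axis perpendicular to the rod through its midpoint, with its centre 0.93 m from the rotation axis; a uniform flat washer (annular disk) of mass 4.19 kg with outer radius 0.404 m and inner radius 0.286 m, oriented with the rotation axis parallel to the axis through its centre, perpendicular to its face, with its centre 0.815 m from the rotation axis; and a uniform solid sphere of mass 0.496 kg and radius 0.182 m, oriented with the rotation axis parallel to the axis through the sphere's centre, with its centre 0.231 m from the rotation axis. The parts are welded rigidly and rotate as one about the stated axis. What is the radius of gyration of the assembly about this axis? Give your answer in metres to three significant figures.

0.904

Thin rod: I_cm = (1/12)ML² = (1/12)(2.34)(1.41)² = 0.38768 kg·m²; centre at d = 0.93 m, so the parallel axis theorem gives I = 0.38768 + (2.34)(0.93)² = 2.4115 kg·m².
Annular disk: I_cm = (1/2)M(R²+r²) = (1/2)(4.19)[(0.404)² + (0.286)²] = 0.5133 kg·m²; centre at d = 0.815 m, so the parallel axis theorem gives I = 0.5133 + (4.19)(0.815)² = 3.2964 kg·m².
Solid sphere: I_cm = (2/5)MR² = (2/5)(0.496)(0.182)² = 0.0065718 kg·m²; centre at d = 0.231 m, so the parallel axis theorem gives I = 0.0065718 + (0.496)(0.231)² = 0.033039 kg·m².
Total I = 5.741 kg·m²; total mass M = 7.026 kg.
k = √(I/M) = √(5.741/7.026) = 0.90394 m.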